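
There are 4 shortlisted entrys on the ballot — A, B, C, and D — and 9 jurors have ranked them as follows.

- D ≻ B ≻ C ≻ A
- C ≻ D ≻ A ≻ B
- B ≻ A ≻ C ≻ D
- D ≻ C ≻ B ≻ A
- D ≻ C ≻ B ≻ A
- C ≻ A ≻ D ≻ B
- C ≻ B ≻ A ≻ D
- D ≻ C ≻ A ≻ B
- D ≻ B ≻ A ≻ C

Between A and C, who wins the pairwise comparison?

Ballots ranking A above C: 2.
Ballots ranking C above A: 7.
C wins the head-to-head, 7–2.

C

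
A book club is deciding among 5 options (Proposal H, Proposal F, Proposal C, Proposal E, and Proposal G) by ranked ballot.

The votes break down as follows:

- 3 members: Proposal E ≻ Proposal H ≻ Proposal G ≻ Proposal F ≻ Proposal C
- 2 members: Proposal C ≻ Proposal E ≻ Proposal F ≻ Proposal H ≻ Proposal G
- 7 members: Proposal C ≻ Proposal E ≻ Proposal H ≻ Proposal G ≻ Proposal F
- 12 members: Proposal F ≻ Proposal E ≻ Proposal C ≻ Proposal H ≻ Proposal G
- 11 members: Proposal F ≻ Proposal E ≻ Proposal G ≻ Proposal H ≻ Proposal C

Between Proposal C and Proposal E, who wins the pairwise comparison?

Proposal E

Ballots ranking Proposal C above Proposal E: 2+7 = 9.
Ballots ranking Proposal E above Proposal C: 3+12+11 = 26.
Proposal E wins the head-to-head, 26–9.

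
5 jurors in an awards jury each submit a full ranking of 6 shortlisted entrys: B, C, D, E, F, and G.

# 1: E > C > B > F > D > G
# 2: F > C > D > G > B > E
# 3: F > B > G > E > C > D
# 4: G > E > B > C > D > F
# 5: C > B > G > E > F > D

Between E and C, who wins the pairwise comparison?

E

Ballots ranking E above C: 3.
Ballots ranking C above E: 2.
E wins the head-to-head, 3–2.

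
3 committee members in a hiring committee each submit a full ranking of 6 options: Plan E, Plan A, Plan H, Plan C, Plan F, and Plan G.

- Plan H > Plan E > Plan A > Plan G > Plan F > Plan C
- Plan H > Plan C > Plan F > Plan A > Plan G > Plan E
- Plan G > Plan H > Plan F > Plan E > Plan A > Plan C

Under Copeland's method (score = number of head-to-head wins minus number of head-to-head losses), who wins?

Plan H

Pairwise results:
  Plan E vs Plan A: Plan E wins 2–1.
  Plan E vs Plan H: Plan H wins 3–0.
  Plan E vs Plan C: Plan E wins 2–1.
  Plan E vs Plan F: Plan F wins 2–1.
  Plan E vs Plan G: Plan G wins 2–1.
  Plan A vs Plan H: Plan H wins 3–0.
  Plan A vs Plan C: Plan A wins 2–1.
  Plan A vs Plan F: Plan F wins 2–1.
  Plan A vs Plan G: Plan A wins 2–1.
  Plan H vs Plan C: Plan H wins 3–0.
  Plan H vs Plan F: Plan H wins 3–0.
  Plan H vs Plan G: Plan H wins 2–1.
  Plan C vs Plan F: Plan F wins 2–1.
  Plan C vs Plan G: Plan G wins 2–1.
  Plan F vs Plan G: Plan G wins 2–1.
Copeland scores (wins − losses):
  Plan E: 2 − 3 = -1
  Plan A: 2 − 3 = -1
  Plan H: 5 − 0 = 5
  Plan C: 0 − 5 = -5
  Plan F: 3 − 2 = 1
  Plan G: 3 − 2 = 1
Plan H has the best Copeland score.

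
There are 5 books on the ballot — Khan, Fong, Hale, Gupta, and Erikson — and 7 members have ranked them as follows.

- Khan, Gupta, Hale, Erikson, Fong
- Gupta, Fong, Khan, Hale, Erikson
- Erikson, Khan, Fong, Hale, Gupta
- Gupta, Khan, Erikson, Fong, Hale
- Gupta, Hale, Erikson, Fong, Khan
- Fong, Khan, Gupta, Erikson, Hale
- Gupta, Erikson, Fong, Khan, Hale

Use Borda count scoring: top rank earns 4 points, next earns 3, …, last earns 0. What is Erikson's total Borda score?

Borda scores:
  Khan: 4 + 2 + 3 + 3 + 0 + 3 + 1 = 16
  Fong: 0 + 3 + 2 + 1 + 1 + 4 + 2 = 13
  Hale: 2 + 1 + 1 + 0 + 3 + 0 + 0 = 7
  Gupta: 3 + 4 + 0 + 4 + 4 + 2 + 4 = 21
  Erikson: 1 + 0 + 4 + 2 + 2 + 1 + 3 = 13

13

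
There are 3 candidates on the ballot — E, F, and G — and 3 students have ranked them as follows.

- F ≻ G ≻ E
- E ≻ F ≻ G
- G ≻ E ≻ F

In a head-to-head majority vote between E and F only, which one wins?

Ballots ranking E above F: 2.
Ballots ranking F above E: 1.
E wins the head-to-head, 2–1.

E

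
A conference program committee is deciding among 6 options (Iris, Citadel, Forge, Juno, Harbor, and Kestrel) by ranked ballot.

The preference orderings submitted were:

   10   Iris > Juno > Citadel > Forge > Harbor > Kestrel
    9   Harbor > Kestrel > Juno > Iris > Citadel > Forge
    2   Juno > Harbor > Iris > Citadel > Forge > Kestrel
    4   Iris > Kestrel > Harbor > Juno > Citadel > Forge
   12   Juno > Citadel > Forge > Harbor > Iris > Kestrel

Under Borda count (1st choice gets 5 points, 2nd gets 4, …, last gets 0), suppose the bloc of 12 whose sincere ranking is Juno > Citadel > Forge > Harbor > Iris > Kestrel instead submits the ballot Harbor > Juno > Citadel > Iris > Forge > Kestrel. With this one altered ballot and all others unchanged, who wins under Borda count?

Harbor

Borda totals with the altered ballot: Iris 118, Citadel 83, Forge 34, Juno 133, Harbor 135, Kestrel 52.
The switch changes the winner from Juno to Harbor.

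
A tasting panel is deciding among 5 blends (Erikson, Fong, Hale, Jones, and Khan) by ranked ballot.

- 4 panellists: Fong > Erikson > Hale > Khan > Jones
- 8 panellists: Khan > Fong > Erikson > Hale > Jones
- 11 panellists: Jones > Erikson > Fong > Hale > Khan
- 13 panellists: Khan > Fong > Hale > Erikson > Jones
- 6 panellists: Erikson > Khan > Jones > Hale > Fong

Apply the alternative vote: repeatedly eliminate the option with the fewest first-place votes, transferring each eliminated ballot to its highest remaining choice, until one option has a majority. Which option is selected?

Round 1: Khan 21, Jones 11, Erikson 6, Fong 4, Hale 0. Hale has the fewest and is eliminated.
Round 2: Khan 21, Jones 11, Erikson 6, Fong 4. Fong has the fewest and is eliminated.
Round 3: Khan 21, Jones 11, Erikson 10. Erikson has the fewest and is eliminated.
Round 4: Khan 31, Jones 11. Khan has a majority.

Khan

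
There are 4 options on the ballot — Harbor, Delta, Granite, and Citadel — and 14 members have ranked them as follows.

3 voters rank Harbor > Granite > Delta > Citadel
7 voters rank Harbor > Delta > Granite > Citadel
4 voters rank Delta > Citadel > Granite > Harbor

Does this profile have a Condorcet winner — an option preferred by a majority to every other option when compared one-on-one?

Yes

Head-to-head results (14 voters total):
Harbor vs Delta: Harbor wins 10–4.
Harbor vs Granite: Harbor wins 10–4.
Harbor vs Citadel: Harbor wins 10–4.
Delta vs Granite: Delta wins 11–3.
Delta vs Citadel: Delta wins 14–0.
Granite vs Citadel: Granite wins 10–4.
Harbor beats each rival — Delta (10–4), Granite (10–4), Citadel (10–4) — so Harbor is the Condorcet winner.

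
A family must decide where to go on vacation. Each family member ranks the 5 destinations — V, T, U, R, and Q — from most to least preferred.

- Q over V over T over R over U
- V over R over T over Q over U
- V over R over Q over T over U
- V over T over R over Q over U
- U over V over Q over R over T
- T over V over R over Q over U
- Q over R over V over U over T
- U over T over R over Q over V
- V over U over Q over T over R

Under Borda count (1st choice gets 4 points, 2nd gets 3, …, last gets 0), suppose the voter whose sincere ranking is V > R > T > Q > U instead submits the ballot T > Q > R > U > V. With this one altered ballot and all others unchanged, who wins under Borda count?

Borda totals with the altered ballot: V 23, T 18, U 13, R 16, Q 20.
The winner is unchanged: still V.

V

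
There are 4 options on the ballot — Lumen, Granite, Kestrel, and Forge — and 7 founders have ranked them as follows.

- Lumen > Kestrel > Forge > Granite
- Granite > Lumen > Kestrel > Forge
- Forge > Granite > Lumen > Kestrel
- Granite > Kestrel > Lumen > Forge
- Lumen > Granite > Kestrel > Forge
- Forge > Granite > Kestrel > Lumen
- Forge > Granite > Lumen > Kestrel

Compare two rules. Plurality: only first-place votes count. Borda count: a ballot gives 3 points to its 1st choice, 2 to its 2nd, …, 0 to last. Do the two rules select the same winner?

Plurality first-place counts: Lumen 2, Granite 2, Kestrel 0, Forge 3 → Forge.
Borda totals: Lumen 11, Granite 14, Kestrel 7, Forge 10 → Granite.
The two rules disagree: plurality picks Forge, Borda picks Granite.

No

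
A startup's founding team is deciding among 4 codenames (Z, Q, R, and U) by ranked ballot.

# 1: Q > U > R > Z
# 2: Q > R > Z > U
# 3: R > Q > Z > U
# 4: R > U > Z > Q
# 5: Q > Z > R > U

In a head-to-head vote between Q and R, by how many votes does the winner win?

1

Ballots ranking Q above R: 3.
Ballots ranking R above Q: 2.
Q wins 3–2, a margin of 1.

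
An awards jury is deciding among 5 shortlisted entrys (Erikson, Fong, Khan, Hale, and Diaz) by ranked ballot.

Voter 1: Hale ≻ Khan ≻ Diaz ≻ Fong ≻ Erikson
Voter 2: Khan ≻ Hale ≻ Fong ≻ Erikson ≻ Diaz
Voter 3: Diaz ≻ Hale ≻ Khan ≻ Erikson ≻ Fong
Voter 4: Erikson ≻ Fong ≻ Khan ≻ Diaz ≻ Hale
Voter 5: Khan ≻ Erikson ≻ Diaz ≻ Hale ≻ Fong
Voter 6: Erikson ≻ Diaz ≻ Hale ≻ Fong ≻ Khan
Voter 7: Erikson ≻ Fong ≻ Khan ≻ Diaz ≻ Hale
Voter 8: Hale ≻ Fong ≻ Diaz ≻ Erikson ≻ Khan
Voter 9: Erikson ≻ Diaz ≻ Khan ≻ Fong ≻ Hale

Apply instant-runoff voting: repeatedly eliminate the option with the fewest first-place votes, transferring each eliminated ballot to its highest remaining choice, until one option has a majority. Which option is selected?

Round 1: Erikson 4, Khan 2, Hale 2, Diaz 1, Fong 0. Fong has the fewest and is eliminated.
Round 2: Erikson 4, Khan 2, Hale 2, Diaz 1. Diaz has the fewest and is eliminated.
Round 3: Erikson 4, Hale 3, Khan 2. Khan has the fewest and is eliminated.
Round 4: Erikson 5, Hale 4. Erikson has a majority.

Erikson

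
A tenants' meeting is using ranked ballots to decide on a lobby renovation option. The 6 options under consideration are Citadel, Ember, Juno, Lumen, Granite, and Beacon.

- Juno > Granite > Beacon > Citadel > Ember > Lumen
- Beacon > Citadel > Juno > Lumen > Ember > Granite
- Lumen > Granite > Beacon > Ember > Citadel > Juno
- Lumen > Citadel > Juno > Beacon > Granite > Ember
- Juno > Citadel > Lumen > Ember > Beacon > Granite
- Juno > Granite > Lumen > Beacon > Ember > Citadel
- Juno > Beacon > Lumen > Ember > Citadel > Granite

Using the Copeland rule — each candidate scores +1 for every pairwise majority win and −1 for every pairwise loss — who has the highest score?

Pairwise results:
  Citadel vs Ember: Citadel wins 4–3.
  Citadel vs Juno: Juno wins 4–3.
  Citadel vs Lumen: Lumen wins 4–3.
  Citadel vs Granite: Citadel wins 4–3.
  Citadel vs Beacon: Beacon wins 5–2.
  Ember vs Juno: Juno wins 6–1.
  Ember vs Lumen: Lumen wins 6–1.
  Ember vs Granite: Granite wins 4–3.
  Ember vs Beacon: Beacon wins 6–1.
  Juno vs Lumen: Juno wins 5–2.
  Juno vs Granite: Juno wins 6–1.
  Juno vs Beacon: Juno wins 5–2.
  Lumen vs Granite: Lumen wins 5–2.
  Lumen vs Beacon: Lumen wins 4–3.
  Granite vs Beacon: Beacon wins 4–3.
Copeland scores (wins − losses):
  Citadel: 2 − 3 = -1
  Ember: 0 − 5 = -5
  Juno: 5 − 0 = 5
  Lumen: 4 − 1 = 3
  Granite: 1 − 4 = -3
  Beacon: 3 − 2 = 1
Juno has the best Copeland score.

Juno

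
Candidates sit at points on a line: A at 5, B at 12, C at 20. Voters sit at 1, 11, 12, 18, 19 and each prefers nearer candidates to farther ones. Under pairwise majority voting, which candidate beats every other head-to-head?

B

With single-peaked preferences on a line, the Condorcet winner is the candidate closest to the median voter.
The median voter (position 12) is closest to B at 12.
Check: B vs A — voters closer to B: 4 of 5.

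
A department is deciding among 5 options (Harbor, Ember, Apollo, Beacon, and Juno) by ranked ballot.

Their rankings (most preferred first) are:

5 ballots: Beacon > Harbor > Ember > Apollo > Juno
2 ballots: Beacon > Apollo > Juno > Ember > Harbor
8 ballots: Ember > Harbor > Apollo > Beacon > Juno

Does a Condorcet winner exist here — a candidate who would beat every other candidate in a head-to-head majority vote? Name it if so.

Head-to-head results (15 voters total):
Harbor vs Ember: Ember wins 10–5.
Harbor vs Apollo: Harbor wins 13–2.
Harbor vs Beacon: Harbor wins 8–7.
Harbor vs Juno: Harbor wins 13–2.
Ember vs Apollo: Ember wins 13–2.
Ember vs Beacon: Ember wins 8–7.
Ember vs Juno: Ember wins 13–2.
Apollo vs Beacon: Apollo wins 8–7.
Apollo vs Juno: Apollo wins 15–0.
Beacon vs Juno: Beacon wins 15–0.
Ember beats each rival — Harbor (10–5), Apollo (13–2), Beacon (8–7), Juno (13–2) — so Ember is the Condorcet winner.

Ember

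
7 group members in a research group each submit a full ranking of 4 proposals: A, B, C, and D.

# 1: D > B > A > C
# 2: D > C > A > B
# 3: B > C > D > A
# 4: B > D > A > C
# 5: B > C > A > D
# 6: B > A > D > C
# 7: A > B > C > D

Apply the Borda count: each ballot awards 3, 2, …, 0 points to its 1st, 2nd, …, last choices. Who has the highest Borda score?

B

Borda scores:
  A: 1 + 1 + 0 + 1 + 1 + 2 + 3 = 9
  B: 2 + 0 + 3 + 3 + 3 + 3 + 2 = 16
  C: 0 + 2 + 2 + 0 + 2 + 0 + 1 = 7
  D: 3 + 3 + 1 + 2 + 0 + 1 + 0 = 10
B has the highest total.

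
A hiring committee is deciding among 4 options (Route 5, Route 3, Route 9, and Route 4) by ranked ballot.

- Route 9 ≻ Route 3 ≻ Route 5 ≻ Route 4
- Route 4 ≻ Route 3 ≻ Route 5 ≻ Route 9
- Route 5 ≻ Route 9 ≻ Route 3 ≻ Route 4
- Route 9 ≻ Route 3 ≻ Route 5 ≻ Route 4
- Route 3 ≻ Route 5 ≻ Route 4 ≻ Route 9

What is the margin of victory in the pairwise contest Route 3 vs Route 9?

Ballots ranking Route 3 above Route 9: 2.
Ballots ranking Route 9 above Route 3: 3.
Route 9 wins 3–2, a margin of 1.

1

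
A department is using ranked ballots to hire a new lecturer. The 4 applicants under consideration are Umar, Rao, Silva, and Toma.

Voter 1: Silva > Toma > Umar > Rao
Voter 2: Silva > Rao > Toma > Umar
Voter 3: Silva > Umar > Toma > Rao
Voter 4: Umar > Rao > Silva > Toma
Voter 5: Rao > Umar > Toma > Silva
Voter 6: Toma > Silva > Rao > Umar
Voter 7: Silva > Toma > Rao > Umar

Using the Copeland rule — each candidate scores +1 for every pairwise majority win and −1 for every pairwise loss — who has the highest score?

Silva

Pairwise results:
  Umar vs Rao: Rao wins 4–3.
  Umar vs Silva: Silva wins 5–2.
  Umar vs Toma: Toma wins 4–3.
  Rao vs Silva: Silva wins 5–2.
  Rao vs Toma: Toma wins 4–3.
  Silva vs Toma: Silva wins 5–2.
Copeland scores (wins − losses):
  Umar: 0 − 3 = -3
  Rao: 1 − 2 = -1
  Silva: 3 − 0 = 3
  Toma: 2 − 1 = 1
Silva has the best Copeland score.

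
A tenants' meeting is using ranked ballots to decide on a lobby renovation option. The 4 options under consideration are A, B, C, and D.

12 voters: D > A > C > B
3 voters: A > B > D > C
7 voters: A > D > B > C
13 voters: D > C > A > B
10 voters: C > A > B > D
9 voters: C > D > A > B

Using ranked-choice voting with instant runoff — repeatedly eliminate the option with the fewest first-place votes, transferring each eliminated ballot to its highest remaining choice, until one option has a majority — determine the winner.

D

Round 1: D 25, C 19, A 10, B 0. B has the fewest and is eliminated.
Round 2: D 25, C 19, A 10. A has the fewest and is eliminated.
Round 3: D 35, C 19. D has a majority.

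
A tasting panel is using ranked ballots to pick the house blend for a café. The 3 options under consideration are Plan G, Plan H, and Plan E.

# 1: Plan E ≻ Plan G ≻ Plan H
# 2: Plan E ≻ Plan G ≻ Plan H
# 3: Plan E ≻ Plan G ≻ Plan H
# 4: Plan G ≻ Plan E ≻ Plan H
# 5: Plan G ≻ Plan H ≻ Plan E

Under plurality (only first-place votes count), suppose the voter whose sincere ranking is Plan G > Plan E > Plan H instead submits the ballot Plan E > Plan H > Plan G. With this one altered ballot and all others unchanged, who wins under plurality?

Plan E

First-place totals with the altered ballot: Plan G 1, Plan H 0, Plan E 4.
The winner is unchanged: still Plan E.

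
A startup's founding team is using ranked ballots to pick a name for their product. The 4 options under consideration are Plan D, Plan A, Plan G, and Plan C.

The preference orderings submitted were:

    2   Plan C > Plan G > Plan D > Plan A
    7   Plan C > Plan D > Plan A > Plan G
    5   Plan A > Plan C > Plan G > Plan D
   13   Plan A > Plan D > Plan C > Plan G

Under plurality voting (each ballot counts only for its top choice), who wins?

Plan A

First-place vote totals:
  Plan D: 0
  Plan A: 18
  Plan G: 0
  Plan C: 9
Plan A has the most first-place votes.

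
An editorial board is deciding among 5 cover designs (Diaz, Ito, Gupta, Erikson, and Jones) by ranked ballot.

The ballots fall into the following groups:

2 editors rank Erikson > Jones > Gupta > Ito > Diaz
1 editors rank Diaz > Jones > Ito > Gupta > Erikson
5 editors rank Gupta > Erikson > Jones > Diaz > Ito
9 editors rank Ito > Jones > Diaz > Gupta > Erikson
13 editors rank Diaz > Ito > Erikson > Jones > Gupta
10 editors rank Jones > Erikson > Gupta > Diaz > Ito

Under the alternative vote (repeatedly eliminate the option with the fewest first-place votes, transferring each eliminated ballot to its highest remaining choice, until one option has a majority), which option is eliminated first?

Erikson

Round 1: Diaz 14, Jones 10, Ito 9, Gupta 5, Erikson 2. Erikson has the fewest and is eliminated.
Round 2: Diaz 14, Jones 12, Ito 9, Gupta 5. Gupta has the fewest and is eliminated.
Round 3: Jones 17, Diaz 14, Ito 9. Ito has the fewest and is eliminated.
Round 4: Jones 26, Diaz 14. Jones has a majority.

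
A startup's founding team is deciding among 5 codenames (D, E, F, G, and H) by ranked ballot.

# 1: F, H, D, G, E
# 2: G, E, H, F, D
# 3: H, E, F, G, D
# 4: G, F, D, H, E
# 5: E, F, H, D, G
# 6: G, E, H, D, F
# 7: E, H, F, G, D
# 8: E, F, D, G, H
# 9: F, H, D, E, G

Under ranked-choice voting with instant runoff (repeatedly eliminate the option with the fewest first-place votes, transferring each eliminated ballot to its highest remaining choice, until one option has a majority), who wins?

Round 1: E 3, G 3, F 2, H 1, D 0. D has the fewest and is eliminated.
Round 2: E 3, G 3, F 2, H 1. H has the fewest and is eliminated.
Round 3: E 4, G 3, F 2. F has the fewest and is eliminated.
Round 4: E 5, G 4. E has a majority.

E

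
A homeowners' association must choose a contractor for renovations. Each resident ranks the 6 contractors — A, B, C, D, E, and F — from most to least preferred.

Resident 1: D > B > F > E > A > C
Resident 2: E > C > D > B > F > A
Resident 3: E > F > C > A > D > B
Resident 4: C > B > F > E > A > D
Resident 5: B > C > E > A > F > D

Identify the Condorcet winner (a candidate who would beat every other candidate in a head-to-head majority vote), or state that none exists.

Head-to-head results (5 voters total):
A vs B: B wins 4–1.
A vs C: C wins 4–1.
A vs D: A wins 3–2.
A vs E: E wins 5–0.
A vs F: F wins 4–1.
B vs C: C wins 3–2.
B vs D: D wins 3–2.
B vs E: B wins 3–2.
B vs F: B wins 4–1.
C vs D: C wins 4–1.
C vs E: E wins 3–2.
C vs F: C wins 3–2.
D vs E: E wins 4–1.
D vs F: F wins 3–2.
E vs F: E wins 3–2.
No candidate beats all others: A beats D beats B beats A, a majority cycle.

There is no Condorcet winner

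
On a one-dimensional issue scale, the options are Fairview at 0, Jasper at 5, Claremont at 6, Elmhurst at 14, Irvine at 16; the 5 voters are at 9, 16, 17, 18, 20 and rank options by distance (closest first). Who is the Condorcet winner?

Irvine

With single-peaked preferences on a line, the Condorcet winner is the candidate closest to the median voter.
The median voter (position 17) is closest to Irvine at 16.
Check: Irvine vs Jasper — voters closer to Irvine: 4 of 5.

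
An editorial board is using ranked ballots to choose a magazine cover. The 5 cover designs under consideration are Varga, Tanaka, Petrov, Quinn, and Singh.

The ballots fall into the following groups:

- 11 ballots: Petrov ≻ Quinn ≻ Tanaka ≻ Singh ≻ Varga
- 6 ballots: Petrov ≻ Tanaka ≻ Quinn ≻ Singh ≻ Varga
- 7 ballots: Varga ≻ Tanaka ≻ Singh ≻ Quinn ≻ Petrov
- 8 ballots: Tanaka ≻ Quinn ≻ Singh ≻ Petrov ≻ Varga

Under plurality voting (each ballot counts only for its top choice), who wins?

First-place vote totals:
  Varga: 7
  Tanaka: 8
  Petrov: 17
  Quinn: 0
  Singh: 0
Petrov has the most first-place votes.

Petrov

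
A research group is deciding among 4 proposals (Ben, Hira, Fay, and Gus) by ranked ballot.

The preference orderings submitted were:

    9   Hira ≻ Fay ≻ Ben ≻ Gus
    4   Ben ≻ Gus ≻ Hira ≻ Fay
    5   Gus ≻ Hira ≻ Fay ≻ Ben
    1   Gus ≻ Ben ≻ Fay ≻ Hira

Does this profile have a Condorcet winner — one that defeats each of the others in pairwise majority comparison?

Head-to-head results (19 voters total):
Ben vs Hira: Hira wins 14–5.
Ben vs Fay: Fay wins 14–5.
Ben vs Gus: Ben wins 13–6.
Hira vs Fay: Hira wins 18–1.
Hira vs Gus: Gus wins 10–9.
Fay vs Gus: Gus wins 10–9.
No candidate beats all others: Ben beats Gus beats Hira beats Ben, a majority cycle.

No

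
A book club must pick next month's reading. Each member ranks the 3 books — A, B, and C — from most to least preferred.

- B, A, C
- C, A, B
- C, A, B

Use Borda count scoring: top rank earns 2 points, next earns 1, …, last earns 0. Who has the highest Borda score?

C

Borda scores:
  A: 1 + 1 + 1 = 3
  B: 2 + 0 + 0 = 2
  C: 0 + 2 + 2 = 4
C has the highest total.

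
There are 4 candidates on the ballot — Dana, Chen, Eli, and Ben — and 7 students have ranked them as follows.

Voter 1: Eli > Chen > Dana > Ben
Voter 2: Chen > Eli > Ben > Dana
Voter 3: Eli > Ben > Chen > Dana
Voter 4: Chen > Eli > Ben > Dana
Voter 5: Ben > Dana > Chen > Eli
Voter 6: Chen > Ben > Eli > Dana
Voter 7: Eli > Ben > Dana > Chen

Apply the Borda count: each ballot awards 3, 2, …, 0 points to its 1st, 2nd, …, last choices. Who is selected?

Borda scores:
  Dana: 1 + 0 + 0 + 0 + 2 + 0 + 1 = 4
  Chen: 2 + 3 + 1 + 3 + 1 + 3 + 0 = 13
  Eli: 3 + 2 + 3 + 2 + 0 + 1 + 3 = 14
  Ben: 0 + 1 + 2 + 1 + 3 + 2 + 2 = 11
Eli has the highest total.

Eli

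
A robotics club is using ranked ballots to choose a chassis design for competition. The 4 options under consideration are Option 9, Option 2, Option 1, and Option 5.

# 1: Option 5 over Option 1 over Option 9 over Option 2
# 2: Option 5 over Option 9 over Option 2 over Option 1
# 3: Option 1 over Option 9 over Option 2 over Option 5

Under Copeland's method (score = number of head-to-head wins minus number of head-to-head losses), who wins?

Option 5

Pairwise results:
  Option 9 vs Option 2: Option 9 wins 3–0.
  Option 9 vs Option 1: Option 1 wins 2–1.
  Option 9 vs Option 5: Option 5 wins 2–1.
  Option 2 vs Option 1: Option 1 wins 2–1.
  Option 2 vs Option 5: Option 5 wins 2–1.
  Option 1 vs Option 5: Option 5 wins 2–1.
Copeland scores (wins − losses):
  Option 9: 1 − 2 = -1
  Option 2: 0 − 3 = -3
  Option 1: 2 − 1 = 1
  Option 5: 3 − 0 = 3
Option 5 has the best Copeland score.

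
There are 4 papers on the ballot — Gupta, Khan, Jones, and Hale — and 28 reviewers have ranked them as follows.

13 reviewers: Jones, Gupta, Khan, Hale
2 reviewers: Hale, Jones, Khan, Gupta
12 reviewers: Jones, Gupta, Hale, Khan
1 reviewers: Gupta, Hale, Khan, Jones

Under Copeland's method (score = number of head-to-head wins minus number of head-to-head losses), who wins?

Pairwise results:
  Gupta vs Khan: Gupta wins 26–2.
  Gupta vs Jones: Jones wins 27–1.
  Gupta vs Hale: Gupta wins 26–2.
  Khan vs Jones: Jones wins 27–1.
  Khan vs Hale: Hale wins 15–13.
  Jones vs Hale: Jones wins 25–3.
Copeland scores (wins − losses):
  Gupta: 2 − 1 = 1
  Khan: 0 − 3 = -3
  Jones: 3 − 0 = 3
  Hale: 1 − 2 = -1
Jones has the best Copeland score.

Jones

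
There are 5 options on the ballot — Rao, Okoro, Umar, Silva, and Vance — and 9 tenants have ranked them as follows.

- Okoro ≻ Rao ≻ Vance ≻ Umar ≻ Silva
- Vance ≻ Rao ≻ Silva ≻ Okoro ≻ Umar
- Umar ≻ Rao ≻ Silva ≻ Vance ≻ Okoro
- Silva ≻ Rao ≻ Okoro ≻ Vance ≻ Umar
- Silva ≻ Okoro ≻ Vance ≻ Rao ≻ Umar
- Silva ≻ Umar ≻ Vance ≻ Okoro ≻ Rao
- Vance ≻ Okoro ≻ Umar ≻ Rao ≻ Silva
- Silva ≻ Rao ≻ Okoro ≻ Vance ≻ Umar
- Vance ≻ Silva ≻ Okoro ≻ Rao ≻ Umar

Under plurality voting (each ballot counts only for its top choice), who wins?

First-place vote totals:
  Rao: 0
  Okoro: 1
  Umar: 1
  Silva: 4
  Vance: 3
Silva has the most first-place votes.

Silva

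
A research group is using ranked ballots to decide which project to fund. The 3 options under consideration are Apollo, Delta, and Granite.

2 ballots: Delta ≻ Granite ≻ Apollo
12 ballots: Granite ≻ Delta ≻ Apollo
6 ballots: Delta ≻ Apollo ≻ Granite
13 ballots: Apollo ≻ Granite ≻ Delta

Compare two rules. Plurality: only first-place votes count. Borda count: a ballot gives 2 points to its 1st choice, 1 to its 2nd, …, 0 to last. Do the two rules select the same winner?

No

Plurality first-place counts: Apollo 13, Delta 8, Granite 12 → Apollo.
Borda totals: Apollo 32, Delta 28, Granite 39 → Granite.
The two rules disagree: plurality picks Apollo, Borda picks Granite.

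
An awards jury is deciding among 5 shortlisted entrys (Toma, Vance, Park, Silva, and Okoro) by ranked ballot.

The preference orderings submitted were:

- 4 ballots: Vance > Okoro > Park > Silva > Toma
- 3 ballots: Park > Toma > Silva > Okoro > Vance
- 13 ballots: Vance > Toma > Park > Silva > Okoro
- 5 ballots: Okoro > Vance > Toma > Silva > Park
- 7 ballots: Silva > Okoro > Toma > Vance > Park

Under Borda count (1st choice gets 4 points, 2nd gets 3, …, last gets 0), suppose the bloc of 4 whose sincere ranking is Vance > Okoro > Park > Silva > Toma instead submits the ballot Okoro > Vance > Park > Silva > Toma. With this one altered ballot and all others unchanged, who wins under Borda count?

Vance

Borda totals with the altered ballot: Toma 72, Vance 86, Park 46, Silva 56, Okoro 60.
The winner is unchanged: still Vance.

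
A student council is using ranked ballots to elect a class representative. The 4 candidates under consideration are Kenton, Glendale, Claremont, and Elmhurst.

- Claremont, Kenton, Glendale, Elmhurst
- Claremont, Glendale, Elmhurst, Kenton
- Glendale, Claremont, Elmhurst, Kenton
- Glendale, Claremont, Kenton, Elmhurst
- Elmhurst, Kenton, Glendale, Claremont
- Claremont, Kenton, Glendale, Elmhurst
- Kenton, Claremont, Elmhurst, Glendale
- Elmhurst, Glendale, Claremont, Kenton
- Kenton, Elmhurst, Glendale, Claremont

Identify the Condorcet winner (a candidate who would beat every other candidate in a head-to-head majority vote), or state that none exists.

No Condorcet winner

Head-to-head results (9 voters total):
Kenton vs Glendale: Kenton wins 5–4.
Kenton vs Claremont: Claremont wins 6–3.
Kenton vs Elmhurst: Kenton wins 5–4.
Glendale vs Claremont: Glendale wins 5–4.
Glendale vs Elmhurst: Glendale wins 5–4.
Claremont vs Elmhurst: Claremont wins 6–3.
No candidate beats all others: Kenton beats Glendale beats Claremont beats Kenton, a majority cycle.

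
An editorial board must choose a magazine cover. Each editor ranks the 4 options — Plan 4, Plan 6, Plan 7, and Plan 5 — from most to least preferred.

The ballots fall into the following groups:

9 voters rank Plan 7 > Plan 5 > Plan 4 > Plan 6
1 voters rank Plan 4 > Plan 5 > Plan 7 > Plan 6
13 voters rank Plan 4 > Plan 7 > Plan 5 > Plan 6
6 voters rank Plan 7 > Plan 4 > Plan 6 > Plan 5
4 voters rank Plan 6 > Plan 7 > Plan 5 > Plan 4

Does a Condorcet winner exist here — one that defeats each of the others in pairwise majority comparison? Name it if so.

Plan 7

Head-to-head results (33 voters total):
Plan 4 vs Plan 6: Plan 4 wins 29–4.
Plan 4 vs Plan 7: Plan 7 wins 19–14.
Plan 4 vs Plan 5: Plan 4 wins 20–13.
Plan 6 vs Plan 7: Plan 7 wins 29–4.
Plan 6 vs Plan 5: Plan 5 wins 23–10.
Plan 7 vs Plan 5: Plan 7 wins 32–1.
Plan 7 beats each rival — Plan 4 (19–14), Plan 6 (29–4), Plan 5 (32–1) — so Plan 7 is the Condorcet winner.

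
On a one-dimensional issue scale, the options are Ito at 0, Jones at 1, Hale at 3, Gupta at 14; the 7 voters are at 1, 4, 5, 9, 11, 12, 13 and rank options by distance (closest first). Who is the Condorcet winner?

Gupta

With single-peaked preferences on a line, the Condorcet winner is the candidate closest to the median voter.
The median voter (position 9) is closest to Gupta at 14.
Check: Gupta vs Hale — voters closer to Gupta: 4 of 7.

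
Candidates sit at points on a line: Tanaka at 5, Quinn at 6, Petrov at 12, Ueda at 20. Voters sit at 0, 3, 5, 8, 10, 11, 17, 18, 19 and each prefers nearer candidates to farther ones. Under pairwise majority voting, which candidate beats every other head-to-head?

Petrov

With single-peaked preferences on a line, the Condorcet winner is the candidate closest to the median voter.
The median voter (position 10) is closest to Petrov at 12.
Check: Petrov vs Ueda — voters closer to Petrov: 6 of 9.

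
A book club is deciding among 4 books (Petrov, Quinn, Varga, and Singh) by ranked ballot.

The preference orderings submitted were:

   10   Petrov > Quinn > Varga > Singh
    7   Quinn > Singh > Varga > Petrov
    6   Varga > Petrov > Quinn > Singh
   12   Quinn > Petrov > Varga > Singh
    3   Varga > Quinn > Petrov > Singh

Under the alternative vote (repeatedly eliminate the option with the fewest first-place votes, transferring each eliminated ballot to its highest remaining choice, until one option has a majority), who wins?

Quinn

Round 1: Quinn 19, Petrov 10, Varga 9, Singh 0. Singh has the fewest and is eliminated.
Round 2: Quinn 19, Petrov 10, Varga 9. Varga has the fewest and is eliminated.
Round 3: Quinn 22, Petrov 16. Quinn has a majority.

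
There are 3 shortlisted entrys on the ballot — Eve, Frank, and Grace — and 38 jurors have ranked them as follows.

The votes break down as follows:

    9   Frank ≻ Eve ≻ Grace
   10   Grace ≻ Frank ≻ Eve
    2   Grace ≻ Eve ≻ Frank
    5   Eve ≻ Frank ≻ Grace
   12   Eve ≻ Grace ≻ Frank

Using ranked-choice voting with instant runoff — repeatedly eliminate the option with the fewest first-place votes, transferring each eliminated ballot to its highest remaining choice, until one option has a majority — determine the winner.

Eve

Round 1: Eve 17, Grace 12, Frank 9. Frank has the fewest and is eliminated.
Round 2: Eve 26, Grace 12. Eve has a majority.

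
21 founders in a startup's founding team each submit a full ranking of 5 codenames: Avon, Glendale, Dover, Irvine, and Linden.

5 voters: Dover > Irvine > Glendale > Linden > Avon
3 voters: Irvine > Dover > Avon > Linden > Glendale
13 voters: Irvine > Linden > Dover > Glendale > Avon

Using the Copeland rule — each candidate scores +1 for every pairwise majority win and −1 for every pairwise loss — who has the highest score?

Irvine

Pairwise results:
  Avon vs Glendale: Glendale wins 18–3.
  Avon vs Dover: Dover wins 21–0.
  Avon vs Irvine: Irvine wins 21–0.
  Avon vs Linden: Linden wins 18–3.
  Glendale vs Dover: Dover wins 21–0.
  Glendale vs Irvine: Irvine wins 21–0.
  Glendale vs Linden: Linden wins 16–5.
  Dover vs Irvine: Irvine wins 16–5.
  Dover vs Linden: Linden wins 13–8.
  Irvine vs Linden: Irvine wins 21–0.
Copeland scores (wins − losses):
  Avon: 0 − 4 = -4
  Glendale: 1 − 3 = -2
  Dover: 2 − 2 = 0
  Irvine: 4 − 0 = 4
  Linden: 3 − 1 = 2
Irvine has the best Copeland score.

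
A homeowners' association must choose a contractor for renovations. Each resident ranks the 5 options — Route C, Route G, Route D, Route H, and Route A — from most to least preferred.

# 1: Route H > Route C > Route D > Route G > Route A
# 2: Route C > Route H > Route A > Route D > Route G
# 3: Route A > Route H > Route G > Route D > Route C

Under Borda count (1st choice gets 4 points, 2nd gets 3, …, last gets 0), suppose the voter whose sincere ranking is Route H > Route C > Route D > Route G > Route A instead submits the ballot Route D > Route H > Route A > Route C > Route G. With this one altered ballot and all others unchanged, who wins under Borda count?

Borda totals with the altered ballot: Route C 5, Route G 2, Route D 6, Route H 9, Route A 8.
The winner is unchanged: still Route H.

Route H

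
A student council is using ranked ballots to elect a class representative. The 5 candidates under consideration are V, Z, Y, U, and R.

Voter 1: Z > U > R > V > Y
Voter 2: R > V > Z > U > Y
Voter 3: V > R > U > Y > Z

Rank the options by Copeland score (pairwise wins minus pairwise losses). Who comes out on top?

R

Pairwise results:
  V vs Z: V wins 2–1.
  V vs Y: V wins 3–0.
  V vs U: V wins 2–1.
  V vs R: R wins 2–1.
  Z vs Y: Z wins 2–1.
  Z vs U: Z wins 2–1.
  Z vs R: R wins 2–1.
  Y vs U: U wins 3–0.
  Y vs R: R wins 3–0.
  U vs R: R wins 2–1.
Copeland scores (wins − losses):
  V: 3 − 1 = 2
  Z: 2 − 2 = 0
  Y: 0 − 4 = -4
  U: 1 − 3 = -2
  R: 4 − 0 = 4
R has the best Copeland score.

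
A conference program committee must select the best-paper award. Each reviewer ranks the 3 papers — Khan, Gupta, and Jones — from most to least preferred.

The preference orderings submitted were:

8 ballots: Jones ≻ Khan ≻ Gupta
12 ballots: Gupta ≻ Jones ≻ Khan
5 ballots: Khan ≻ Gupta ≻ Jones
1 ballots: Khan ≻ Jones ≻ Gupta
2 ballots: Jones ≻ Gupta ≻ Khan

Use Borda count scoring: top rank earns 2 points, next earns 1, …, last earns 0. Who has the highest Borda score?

Jones

Borda scores:
  Khan: 8·1 + 12·0 + 5·2 + 2 + 2·0 = 20
  Gupta: 8·0 + 12·2 + 5·1 + 0 + 2·1 = 31
  Jones: 8·2 + 12·1 + 5·0 + 1 + 2·2 = 33
Jones has the highest total.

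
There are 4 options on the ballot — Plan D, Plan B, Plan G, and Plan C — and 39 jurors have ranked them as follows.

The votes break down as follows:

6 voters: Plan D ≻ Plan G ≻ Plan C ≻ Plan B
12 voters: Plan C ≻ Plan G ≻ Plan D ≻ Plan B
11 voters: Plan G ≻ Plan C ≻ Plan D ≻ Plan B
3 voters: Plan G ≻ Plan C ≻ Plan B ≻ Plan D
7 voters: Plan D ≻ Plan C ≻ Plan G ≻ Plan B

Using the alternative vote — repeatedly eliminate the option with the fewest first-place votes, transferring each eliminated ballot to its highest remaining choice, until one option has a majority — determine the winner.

Round 1: Plan G 14, Plan D 13, Plan C 12, Plan B 0. Plan B has the fewest and is eliminated.
Round 2: Plan G 14, Plan D 13, Plan C 12. Plan C has the fewest and is eliminated.
Round 3: Plan G 26, Plan D 13. Plan G has a majority.

Plan G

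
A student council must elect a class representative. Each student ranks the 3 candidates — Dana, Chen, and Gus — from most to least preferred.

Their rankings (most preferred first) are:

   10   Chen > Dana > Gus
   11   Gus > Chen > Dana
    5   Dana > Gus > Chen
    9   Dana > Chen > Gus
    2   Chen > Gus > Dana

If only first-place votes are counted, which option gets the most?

First-place vote totals:
  Dana: 14
  Chen: 12
  Gus: 11
Dana has the most first-place votes.

Dana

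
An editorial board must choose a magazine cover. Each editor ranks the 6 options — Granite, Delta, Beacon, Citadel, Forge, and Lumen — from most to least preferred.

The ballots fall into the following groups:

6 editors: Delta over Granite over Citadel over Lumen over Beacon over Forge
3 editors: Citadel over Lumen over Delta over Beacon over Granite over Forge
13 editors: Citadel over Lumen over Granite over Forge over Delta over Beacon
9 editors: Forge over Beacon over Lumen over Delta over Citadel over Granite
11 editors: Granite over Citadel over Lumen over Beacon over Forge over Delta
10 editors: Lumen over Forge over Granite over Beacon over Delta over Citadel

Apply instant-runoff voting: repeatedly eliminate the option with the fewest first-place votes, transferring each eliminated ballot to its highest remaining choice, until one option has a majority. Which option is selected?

Lumen

Round 1: Citadel 16, Granite 11, Lumen 10, Forge 9, Delta 6, Beacon 0. Beacon has the fewest and is eliminated.
Round 2: Citadel 16, Granite 11, Lumen 10, Forge 9, Delta 6. Delta has the fewest and is eliminated.
Round 3: Granite 17, Citadel 16, Lumen 10, Forge 9. Forge has the fewest and is eliminated.
Round 4: Lumen 19, Granite 17, Citadel 16. Citadel has the fewest and is eliminated.
Round 5: Lumen 35, Granite 17. Lumen has a majority.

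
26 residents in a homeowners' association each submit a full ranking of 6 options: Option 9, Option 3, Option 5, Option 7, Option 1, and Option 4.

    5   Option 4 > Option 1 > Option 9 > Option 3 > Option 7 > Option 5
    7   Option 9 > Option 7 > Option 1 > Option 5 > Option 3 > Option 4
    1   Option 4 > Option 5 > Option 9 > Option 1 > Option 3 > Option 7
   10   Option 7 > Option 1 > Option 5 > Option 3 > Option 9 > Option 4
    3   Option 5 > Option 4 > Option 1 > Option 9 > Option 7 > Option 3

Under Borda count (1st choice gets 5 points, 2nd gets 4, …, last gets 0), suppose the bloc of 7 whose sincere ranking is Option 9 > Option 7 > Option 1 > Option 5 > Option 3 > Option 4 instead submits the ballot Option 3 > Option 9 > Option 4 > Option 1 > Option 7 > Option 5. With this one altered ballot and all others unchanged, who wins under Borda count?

Borda totals with the altered ballot: Option 9 62, Option 3 66, Option 5 49, Option 7 65, Option 1 85, Option 4 63.
The winner is unchanged: still Option 1.

Option 1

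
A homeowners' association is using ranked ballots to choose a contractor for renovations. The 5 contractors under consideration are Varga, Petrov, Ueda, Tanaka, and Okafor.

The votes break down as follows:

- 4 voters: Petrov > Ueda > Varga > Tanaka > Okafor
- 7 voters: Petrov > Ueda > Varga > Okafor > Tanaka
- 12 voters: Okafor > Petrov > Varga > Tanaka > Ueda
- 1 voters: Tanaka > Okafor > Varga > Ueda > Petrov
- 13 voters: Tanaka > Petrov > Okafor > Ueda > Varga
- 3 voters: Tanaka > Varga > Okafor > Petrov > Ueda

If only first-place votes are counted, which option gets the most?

Tanaka

First-place vote totals:
  Varga: 0
  Petrov: 11
  Ueda: 0
  Tanaka: 17
  Okafor: 12
Tanaka has the most first-place votes.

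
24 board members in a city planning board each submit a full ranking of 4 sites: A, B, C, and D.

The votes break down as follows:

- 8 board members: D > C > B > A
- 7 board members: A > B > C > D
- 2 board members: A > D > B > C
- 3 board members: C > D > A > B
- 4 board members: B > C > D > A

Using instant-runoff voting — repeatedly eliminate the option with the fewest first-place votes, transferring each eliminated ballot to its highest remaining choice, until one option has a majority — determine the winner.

D

Round 1: A 9, D 8, B 4, C 3. C has the fewest and is eliminated.
Round 2: D 11, A 9, B 4. B has the fewest and is eliminated.
Round 3: D 15, A 9. D has a majority.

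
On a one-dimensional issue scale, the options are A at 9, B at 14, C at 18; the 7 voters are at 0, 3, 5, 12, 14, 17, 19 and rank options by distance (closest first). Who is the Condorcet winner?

B

With single-peaked preferences on a line, the Condorcet winner is the candidate closest to the median voter.
The median voter (position 12) is closest to B at 14.
Check: B vs C — voters closer to B: 5 of 7.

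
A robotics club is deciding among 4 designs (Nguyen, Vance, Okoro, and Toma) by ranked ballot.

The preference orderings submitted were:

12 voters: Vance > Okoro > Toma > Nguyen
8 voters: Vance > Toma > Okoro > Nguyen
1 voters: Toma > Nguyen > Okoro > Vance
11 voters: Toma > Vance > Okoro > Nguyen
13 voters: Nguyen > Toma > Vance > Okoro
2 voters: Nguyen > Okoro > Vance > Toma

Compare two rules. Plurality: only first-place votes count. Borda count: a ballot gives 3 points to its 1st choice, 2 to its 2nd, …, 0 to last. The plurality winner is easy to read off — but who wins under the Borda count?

Plurality first-place counts: Nguyen 15, Vance 20, Okoro 0, Toma 12 → Vance.
Borda totals: Nguyen 47, Vance 97, Okoro 48, Toma 90 → Vance.

Vance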